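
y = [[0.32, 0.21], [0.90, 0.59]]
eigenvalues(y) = [-0.0, 0.91]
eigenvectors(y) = [[-0.55, -0.34],[0.84, -0.94]]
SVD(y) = [[-0.34, -0.94], [-0.94, 0.34]] @ diag([1.142190863796091, 0.00017510208349554653]) @ [[-0.84, -0.55], [0.55, -0.84]]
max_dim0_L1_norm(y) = 1.22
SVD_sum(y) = [[0.32, 0.21], [0.90, 0.59]] + [[-0.0, 0.00], [0.0, -0.00]]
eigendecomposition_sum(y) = [[-0.0, 0.00], [0.00, -0.0]] + [[0.32, 0.21], [0.9, 0.59]]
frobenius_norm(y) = 1.14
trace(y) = 0.91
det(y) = -0.00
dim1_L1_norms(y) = [0.53, 1.49]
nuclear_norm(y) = 1.14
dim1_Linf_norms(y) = [0.32, 0.9]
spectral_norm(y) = 1.14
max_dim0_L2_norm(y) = 0.96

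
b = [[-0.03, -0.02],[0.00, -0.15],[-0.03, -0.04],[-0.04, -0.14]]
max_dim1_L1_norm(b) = 0.18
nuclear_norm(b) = 0.26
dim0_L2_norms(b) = [0.06, 0.21]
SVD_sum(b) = [[-0.00, -0.02],[-0.03, -0.15],[-0.01, -0.04],[-0.03, -0.14]] + [[-0.03, 0.0],[0.03, -0.00],[-0.02, 0.00],[-0.01, 0.0]]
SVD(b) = [[-0.12, 0.57],  [-0.69, -0.57],  [-0.21, 0.49],  [-0.68, 0.33]] @ diag([0.21308142770976382, 0.04578542524831121]) @ [[0.17, 0.98], [-0.98, 0.17]]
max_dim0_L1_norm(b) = 0.35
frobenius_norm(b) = 0.22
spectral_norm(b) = 0.21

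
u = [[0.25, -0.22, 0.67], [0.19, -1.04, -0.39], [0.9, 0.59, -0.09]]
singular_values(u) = [1.28, 0.9, 0.74]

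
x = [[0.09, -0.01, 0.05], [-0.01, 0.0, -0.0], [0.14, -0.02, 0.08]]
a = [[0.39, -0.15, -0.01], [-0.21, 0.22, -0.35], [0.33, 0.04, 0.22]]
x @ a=[[0.05, -0.01, 0.01], [-0.00, 0.00, 0.0], [0.09, -0.02, 0.02]]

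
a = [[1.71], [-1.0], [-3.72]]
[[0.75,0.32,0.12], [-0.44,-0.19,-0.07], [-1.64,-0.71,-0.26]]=a @ [[0.44, 0.19, 0.07]]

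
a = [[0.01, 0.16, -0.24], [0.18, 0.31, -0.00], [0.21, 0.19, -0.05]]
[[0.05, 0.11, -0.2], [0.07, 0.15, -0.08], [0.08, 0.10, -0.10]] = a @ [[0.28,  0.07,  -0.16], [0.07,  0.43,  -0.16], [-0.16,  -0.16,  0.71]]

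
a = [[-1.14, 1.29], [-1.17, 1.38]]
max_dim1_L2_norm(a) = 1.81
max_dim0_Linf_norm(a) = 1.38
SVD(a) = [[-0.69, -0.72], [-0.72, 0.69]] @ diag([2.4972675579404773, 0.02558796705495935]) @ [[0.65, -0.76], [0.76, 0.65]]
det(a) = -0.06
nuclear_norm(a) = 2.52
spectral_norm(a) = 2.50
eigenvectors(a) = [[-0.8, -0.64], [-0.60, -0.77]]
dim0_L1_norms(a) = [2.31, 2.67]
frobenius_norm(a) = 2.50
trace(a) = 0.24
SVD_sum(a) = [[-1.13, 1.30], [-1.18, 1.37]] + [[-0.01, -0.01], [0.01, 0.01]]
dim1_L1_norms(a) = [2.43, 2.55]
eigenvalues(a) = [-0.16, 0.4]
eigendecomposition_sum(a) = [[-0.44, 0.37], [-0.33, 0.28]] + [[-0.70, 0.92],[-0.84, 1.10]]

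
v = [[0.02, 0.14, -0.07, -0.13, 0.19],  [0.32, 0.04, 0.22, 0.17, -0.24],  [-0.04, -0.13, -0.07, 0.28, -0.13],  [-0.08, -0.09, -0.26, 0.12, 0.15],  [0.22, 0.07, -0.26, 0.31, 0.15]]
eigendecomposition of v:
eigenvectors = [[0.25+0.00j,-0.53+0.00j,-0.21-0.05j,-0.21+0.05j,-0.02+0.00j], [(-0.12+0j),(0.62+0j),(-0.06-0.07j),(-0.06+0.07j),-0.32+0.00j], [(0.05+0j),0.40+0.00j,(0.61+0j),(0.61-0j),(0.64+0j)], [(0.45+0j),(0.26+0j),0.45+0.17j,0.45-0.17j,(0.26+0j)], [(0.85+0j),0.33+0.00j,(0.58+0.08j),(0.58-0.08j),(0.65+0j)]]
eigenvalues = [(0.35+0j), (-0.15+0j), (0.04+0.08j), (0.04-0.08j), (-0.02+0j)]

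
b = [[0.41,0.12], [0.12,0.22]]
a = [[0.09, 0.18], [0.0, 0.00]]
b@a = [[0.04, 0.07], [0.01, 0.02]]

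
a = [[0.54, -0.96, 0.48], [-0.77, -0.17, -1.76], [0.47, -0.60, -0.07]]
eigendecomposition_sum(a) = [[0.70, -0.6, 0.78], [-0.66, 0.57, -0.74], [0.41, -0.35, 0.45]] + [[-0.16, -0.01, 0.26], [-0.10, -0.01, 0.17], [0.06, 0.01, -0.1]] + [[-0.0, -0.34, -0.56], [-0.00, -0.73, -1.19], [-0.00, -0.26, -0.42]]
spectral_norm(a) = 2.05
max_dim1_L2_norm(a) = 1.93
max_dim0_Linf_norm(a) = 1.76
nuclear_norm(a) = 3.49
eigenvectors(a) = [[0.67, -0.8, 0.40], [-0.63, -0.52, 0.86], [0.39, 0.32, 0.30]]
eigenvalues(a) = [1.72, -0.27, -1.15]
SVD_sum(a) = [[0.38, -0.12, 0.71], [-0.88, 0.27, -1.62], [0.12, -0.04, 0.22]] + [[0.26,  -0.79,  -0.27], [0.14,  -0.43,  -0.15], [0.21,  -0.63,  -0.22]] + [[-0.1, -0.05, 0.05], [-0.03, -0.01, 0.01], [0.15, 0.07, -0.07]]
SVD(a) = [[-0.40, -0.72, -0.57], [0.91, -0.39, -0.14], [-0.12, -0.58, 0.81]] @ diag([2.0528476928240336, 1.2197271459742978, 0.2165226072271287]) @ [[-0.47,  0.14,  -0.87],[-0.29,  0.90,  0.31],[0.83,  0.4,  -0.38]]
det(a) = 0.54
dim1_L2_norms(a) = [1.2, 1.93, 0.77]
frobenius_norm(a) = 2.40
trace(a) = 0.30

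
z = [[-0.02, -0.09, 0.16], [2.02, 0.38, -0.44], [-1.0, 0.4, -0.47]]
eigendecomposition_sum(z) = [[(-0.02+0.29j), -0.05-0.02j, 0.08+0.01j], [0.70-1.03j, (0.14+0.16j), -0.26-0.23j], [-0.69-0.86j, 0.17-0.08j, -0.26+0.16j]] + [[-0.02-0.29j, (-0.05+0.02j), (0.08-0.01j)], [0.70+1.03j, 0.14-0.16j, (-0.26+0.23j)], [(-0.69+0.86j), (0.17+0.08j), (-0.26-0.16j)]] + [[0.01+0.00j, 0.00+0.00j, 0.00-0.00j], [0.63+0.00j, 0.10+0.00j, (0.09-0j)], [0.37+0.00j, 0.06+0.00j, (0.05-0j)]]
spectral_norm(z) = 2.27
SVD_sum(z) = [[-0.04, -0.0, 0.0], [2.06, 0.17, -0.2], [-0.91, -0.08, 0.09]] + [[0.02, -0.11, 0.13], [-0.04, 0.20, -0.24], [-0.09, 0.47, -0.56]] + [[-0.00, 0.03, 0.02], [-0.00, 0.0, 0.00], [-0.0, 0.01, 0.00]]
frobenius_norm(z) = 2.42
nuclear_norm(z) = 3.13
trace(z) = -0.11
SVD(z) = [[-0.02, 0.21, -0.98], [0.92, -0.39, -0.1], [-0.40, -0.9, -0.19]] @ diag([2.26986078848328, 0.8245742828753566, 0.03477431417942634]) @ [[0.99, 0.08, -0.10],[0.13, -0.64, 0.76],[0.0, -0.77, -0.64]]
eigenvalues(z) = [(-0.14+0.61j), (-0.14-0.61j), (0.17+0j)]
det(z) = 0.07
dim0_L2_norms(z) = [2.25, 0.56, 0.66]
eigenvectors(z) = [[0.15-0.09j, 0.15+0.09j, 0.02+0.00j], [(-0.74+0j), (-0.74-0j), 0.86+0.00j], [-0.20+0.62j, -0.20-0.62j, (0.51+0j)]]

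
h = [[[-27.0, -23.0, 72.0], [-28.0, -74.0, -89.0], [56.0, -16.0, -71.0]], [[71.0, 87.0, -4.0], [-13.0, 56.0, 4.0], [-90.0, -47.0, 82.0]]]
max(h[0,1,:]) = -28.0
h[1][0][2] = -4.0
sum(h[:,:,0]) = -31.0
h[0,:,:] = [[-27.0, -23.0, 72.0], [-28.0, -74.0, -89.0], [56.0, -16.0, -71.0]]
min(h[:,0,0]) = -27.0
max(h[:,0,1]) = 87.0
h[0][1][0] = -28.0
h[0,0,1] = -23.0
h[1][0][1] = 87.0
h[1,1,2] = 4.0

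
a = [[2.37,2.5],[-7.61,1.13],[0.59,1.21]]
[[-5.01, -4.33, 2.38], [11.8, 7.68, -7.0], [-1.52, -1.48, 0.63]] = a @ [[-1.62, -1.11, 0.93], [-0.47, -0.68, 0.07]]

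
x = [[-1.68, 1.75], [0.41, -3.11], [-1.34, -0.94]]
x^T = [[-1.68,0.41,-1.34],[1.75,-3.11,-0.94]]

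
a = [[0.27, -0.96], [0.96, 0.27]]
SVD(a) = [[-0.27, -0.96], [-0.96, 0.27]] @ diag([0.9972462083156797, 0.9972462083156796]) @ [[-1.0,  -0.0],[0.0,  1.00]]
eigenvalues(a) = [(0.27+0.96j), (0.27-0.96j)]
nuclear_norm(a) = 1.99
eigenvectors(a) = [[0.71+0.00j, (0.71-0j)], [0.00-0.71j, 0.71j]]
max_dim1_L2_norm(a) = 1.0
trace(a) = 0.54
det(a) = 0.99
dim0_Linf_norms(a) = [0.96, 0.96]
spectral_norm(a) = 1.00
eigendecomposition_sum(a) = [[0.14+0.48j, (-0.48+0.14j)],[0.48-0.14j, 0.14+0.48j]] + [[0.14-0.48j, -0.48-0.14j],[0.48+0.14j, (0.14-0.48j)]]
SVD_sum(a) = [[0.27, 0.0], [0.96, 0.0]] + [[0.0, -0.96], [0.0, 0.27]]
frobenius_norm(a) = 1.41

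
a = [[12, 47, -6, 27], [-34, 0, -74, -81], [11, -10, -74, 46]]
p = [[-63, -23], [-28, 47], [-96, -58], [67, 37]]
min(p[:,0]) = -96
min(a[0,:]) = -6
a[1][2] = -74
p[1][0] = -28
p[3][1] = 37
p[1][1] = 47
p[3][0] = 67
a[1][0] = -34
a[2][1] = -10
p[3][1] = 37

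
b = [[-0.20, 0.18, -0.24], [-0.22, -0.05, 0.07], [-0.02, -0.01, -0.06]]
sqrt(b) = [[(-0.01+0.02j),0.45-0.03j,(-0.76+0.23j)],[-0.56+0.05j,0.43-0.08j,-0.38+0.62j],[(-0.07+0.03j),0.02-0.05j,0.01+0.36j]]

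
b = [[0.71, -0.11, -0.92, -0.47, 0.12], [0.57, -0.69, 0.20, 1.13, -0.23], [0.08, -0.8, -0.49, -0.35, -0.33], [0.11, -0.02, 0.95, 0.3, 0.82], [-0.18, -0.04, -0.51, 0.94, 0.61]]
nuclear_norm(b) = 5.95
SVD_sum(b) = [[0.05, -0.00, -0.53, -0.65, -0.3],[-0.05, 0.0, 0.49, 0.60, 0.28],[0.04, -0.00, -0.39, -0.48, -0.23],[-0.06, 0.01, 0.62, 0.77, 0.36],[-0.04, 0.0, 0.36, 0.44, 0.20]] + [[0.21, -0.29, -0.29, 0.29, -0.07], [0.41, -0.60, -0.58, 0.58, -0.15], [0.22, -0.31, -0.30, 0.30, -0.08], [-0.15, 0.21, 0.21, -0.21, 0.05], [0.24, -0.34, -0.33, 0.33, -0.08]] + [[-0.06, 0.17, -0.22, 0.06, 0.25], [0.08, -0.22, 0.28, -0.07, -0.32], [0.05, -0.16, 0.2, -0.05, -0.23], [-0.0, 0.00, -0.00, 0.0, 0.0], [-0.13, 0.38, -0.49, 0.13, 0.55]] + [[0.42,-0.1,0.11,-0.20,0.31], [0.03,-0.01,0.01,-0.01,0.02], [0.03,-0.01,0.01,-0.01,0.02], [0.44,-0.10,0.12,-0.21,0.33], [-0.16,0.04,-0.04,0.08,-0.12]] + [[0.09, 0.12, 0.00, 0.04, -0.06], [0.1, 0.13, 0.0, 0.04, -0.07], [-0.26, -0.32, -0.0, -0.1, 0.18], [-0.11, -0.14, -0.0, -0.04, 0.08], [-0.09, -0.11, -0.0, -0.04, 0.06]]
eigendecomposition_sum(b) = [[0.02-0.00j, -0.10+0.00j, (-0.09+0j), (0.09-0j), -0.07-0.00j], [(0.1-0j), -0.51+0.00j, -0.45+0.00j, 0.46-0.00j, (-0.33-0j)], [0.08-0.00j, -0.41+0.00j, -0.36+0.00j, 0.37-0.00j, -0.26-0.00j], [-0.08+0.00j, 0.38-0.00j, 0.34-0.00j, (-0.34+0j), 0.24+0.00j], [(0.06-0j), (-0.3+0j), -0.27+0.00j, 0.27-0.00j, (-0.19-0j)]] + [[(0.01+0.11j), (-0.11-0.19j), (-0.17+0.25j), -0.26+0.09j, 0.09+0.06j],[(0.12-0.09j), (-0.12+0.27j), (0.4-0.01j), 0.30+0.21j, -0.01-0.14j],[(0.05+0.12j), -0.19-0.16j, -0.08+0.33j, (-0.24+0.19j), (0.12+0.03j)],[(0.11-0.02j), -0.18+0.13j, 0.27+0.14j, 0.12+0.25j, 0.05-0.10j],[-0.09-0.00j, (0.17-0.07j), -0.19-0.16j, (-0.05-0.22j), -0.06+0.07j]] + [[0.01-0.11j,(-0.11+0.19j),-0.17-0.25j,-0.26-0.09j,0.09-0.06j], [(0.12+0.09j),(-0.12-0.27j),(0.4+0.01j),0.30-0.21j,-0.01+0.14j], [0.05-0.12j,-0.19+0.16j,(-0.08-0.33j),-0.24-0.19j,0.12-0.03j], [(0.11+0.02j),(-0.18-0.13j),(0.27-0.14j),(0.12-0.25j),0.05+0.10j], [-0.09+0.00j,0.17+0.07j,(-0.19+0.16j),-0.05+0.22j,-0.06-0.07j]] + [[0.81+0.00j, (0.28-0j), -0.64+0.00j, -0.45+0.00j, -0.46+0.00j], [0.31+0.00j, 0.11-0.00j, -0.25+0.00j, (-0.17+0j), (-0.18+0j)], [-0.22-0.00j, -0.08+0.00j, 0.18-0.00j, 0.12-0.00j, 0.13-0.00j], [0.12+0.00j, 0.04-0.00j, (-0.09+0j), -0.07+0.00j, (-0.07+0j)], [(0.24+0j), 0.09-0.00j, (-0.19+0j), -0.14+0.00j, (-0.14+0j)]] + [[-0.13-0.00j, (-0.07+0j), 0.15-0.00j, (0.4-0j), (0.46-0j)], [(-0.08-0j), (-0.04+0j), 0.09-0.00j, (0.25-0j), 0.29-0.00j], [0.12+0.00j, (0.06-0j), -0.14+0.00j, -0.37+0.00j, (-0.43+0j)], [-0.15-0.00j, -0.08+0.00j, 0.17-0.00j, (0.47-0j), (0.55-0j)], [(-0.3-0j), -0.16+0.00j, 0.34-0.00j, 0.91-0.00j, (1.05-0j)]]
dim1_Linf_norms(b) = [0.92, 1.13, 0.8, 0.95, 0.94]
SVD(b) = [[-0.48, -0.35, 0.35, 0.67, -0.28],[0.45, -0.71, -0.44, 0.05, -0.31],[-0.36, -0.37, -0.32, 0.04, 0.79],[0.57, 0.26, 0.0, 0.7, 0.34],[0.33, -0.41, 0.76, -0.26, 0.28]] @ diag([1.8398681021583865, 1.553456606621861, 1.1036032576986978, 0.8698219745490066, 0.5838899898024232]) @ [[-0.06, 0.01, 0.59, 0.73, 0.34], [-0.38, 0.54, 0.52, -0.52, 0.13], [-0.15, 0.45, -0.58, 0.15, 0.65], [0.72, -0.17, 0.2, -0.35, 0.54], [-0.56, -0.69, -0.01, -0.22, 0.39]]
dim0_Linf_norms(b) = [0.71, 0.8, 0.95, 1.13, 0.82]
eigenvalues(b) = [(-1.39+0j), (-0.14+1.02j), (-0.14-1.02j), (0.89+0j), (1.22+0j)]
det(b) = -1.60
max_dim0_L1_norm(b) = 3.19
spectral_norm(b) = 1.84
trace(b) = 0.44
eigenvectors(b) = [[-0.13+0.00j,(0.24-0.34j),0.24+0.34j,-0.86+0.00j,(0.34+0j)],[(-0.62+0j),(-0.56+0j),-0.56-0.00j,-0.33+0.00j,(0.21+0j)],[(-0.5+0j),0.13-0.45j,0.13+0.45j,(0.24+0j),-0.31+0.00j],[(0.46+0j),-0.36-0.21j,-0.36+0.21j,-0.13+0.00j,(0.4+0j)],[-0.37+0.00j,(0.26+0.23j),0.26-0.23j,-0.26+0.00j,0.77+0.00j]]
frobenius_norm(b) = 2.85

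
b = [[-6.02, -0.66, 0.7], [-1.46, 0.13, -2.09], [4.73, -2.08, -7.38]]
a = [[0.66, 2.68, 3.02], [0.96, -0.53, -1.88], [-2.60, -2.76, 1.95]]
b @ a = [[-6.43,-17.72,-15.57],[4.6,1.79,-8.73],[20.31,34.15,3.80]]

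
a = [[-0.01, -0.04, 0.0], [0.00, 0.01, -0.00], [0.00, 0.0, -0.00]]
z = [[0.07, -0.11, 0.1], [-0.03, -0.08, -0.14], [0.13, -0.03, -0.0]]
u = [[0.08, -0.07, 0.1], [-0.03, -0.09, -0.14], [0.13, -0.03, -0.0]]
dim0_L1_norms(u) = [0.24, 0.19, 0.24]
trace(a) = 0.00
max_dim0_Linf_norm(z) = 0.14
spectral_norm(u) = 0.20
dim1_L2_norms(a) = [0.04, 0.01, 0.0]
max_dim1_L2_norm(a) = 0.04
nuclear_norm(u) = 0.42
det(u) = 0.00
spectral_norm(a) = 0.04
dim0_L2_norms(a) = [0.01, 0.04, 0.0]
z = a + u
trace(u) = -0.01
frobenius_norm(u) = 0.26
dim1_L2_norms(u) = [0.15, 0.17, 0.13]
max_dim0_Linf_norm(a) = 0.04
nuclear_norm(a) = 0.04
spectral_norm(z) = 0.20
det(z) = 0.00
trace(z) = -0.01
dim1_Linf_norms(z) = [0.11, 0.14, 0.13]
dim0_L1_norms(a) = [0.01, 0.05, 0.0]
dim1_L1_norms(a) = [0.05, 0.01, 0.0]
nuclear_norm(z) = 0.45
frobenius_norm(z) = 0.27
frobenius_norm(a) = 0.04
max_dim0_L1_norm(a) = 0.05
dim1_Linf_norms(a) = [0.04, 0.01, 0.0]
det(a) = 0.00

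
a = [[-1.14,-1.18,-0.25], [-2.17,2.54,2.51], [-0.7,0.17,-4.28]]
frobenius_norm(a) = 6.25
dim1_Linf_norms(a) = [1.18, 2.54, 4.28]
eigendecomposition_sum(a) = [[0.42, -0.76, -0.27], [-1.53, 2.79, 0.98], [-0.07, 0.13, 0.05]] + [[-1.62, -0.43, -0.27],  [-1.03, -0.27, -0.17],  [0.39, 0.1, 0.07]] + [[0.07, 0.00, 0.29], [0.4, 0.03, 1.70], [-1.02, -0.07, -4.39]]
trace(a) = -2.88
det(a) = 25.56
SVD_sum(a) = [[0.07, -0.14, -0.40], [-0.58, 1.14, 3.28], [0.63, -1.24, -3.55]] + [[-0.09, 0.08, -0.04], [-1.56, 1.43, -0.77], [-1.43, 1.31, -0.71]] + [[-1.12, -1.12, 0.19], [-0.03, -0.03, 0.00], [0.1, 0.10, -0.02]]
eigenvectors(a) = [[-0.26, 0.83, -0.06], [0.96, 0.53, -0.36], [0.05, -0.20, 0.93]]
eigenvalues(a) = [3.25, -1.83, -4.3]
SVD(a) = [[0.08, -0.04, 1.00], [-0.68, -0.74, 0.02], [0.73, -0.67, -0.09]] @ diag([5.2089234668548325, 3.056491254320915, 1.605421293215207]) @ [[0.17, -0.32, -0.93], [0.69, -0.63, 0.34], [-0.70, -0.70, 0.12]]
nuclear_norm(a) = 9.87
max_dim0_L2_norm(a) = 4.97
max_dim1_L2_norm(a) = 4.34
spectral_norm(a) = 5.21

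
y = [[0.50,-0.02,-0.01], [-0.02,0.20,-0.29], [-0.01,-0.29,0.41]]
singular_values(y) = [0.61, 0.5, 0.0]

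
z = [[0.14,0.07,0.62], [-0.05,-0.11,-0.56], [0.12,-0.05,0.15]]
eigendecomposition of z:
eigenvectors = [[-0.76, 0.58, -0.54], [0.5, 0.78, 0.80], [-0.41, -0.21, 0.26]]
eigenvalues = [0.43, 0.01, -0.26]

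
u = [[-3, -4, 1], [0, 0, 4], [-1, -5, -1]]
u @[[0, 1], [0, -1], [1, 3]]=[[1, 4], [4, 12], [-1, 1]]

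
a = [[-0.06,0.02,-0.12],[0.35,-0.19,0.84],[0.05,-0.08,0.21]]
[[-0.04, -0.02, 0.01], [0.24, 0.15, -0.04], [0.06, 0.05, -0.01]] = a @ [[0.22, -0.00, -0.04], [-0.16, -0.28, 0.03], [0.16, 0.12, -0.02]]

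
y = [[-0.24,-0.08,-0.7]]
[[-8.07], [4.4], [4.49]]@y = [[1.94, 0.65, 5.65], [-1.06, -0.35, -3.08], [-1.08, -0.36, -3.14]]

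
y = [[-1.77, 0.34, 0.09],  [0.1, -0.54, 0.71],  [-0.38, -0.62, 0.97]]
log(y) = [[-0.08+3.03j,-3.17-0.76j,2.18+0.10j], [-2.89-0.42j,-13.13+0.11j,(9.34-0.01j)], [-1.84+0.32j,-9.09-0.08j,6.06+0.01j]]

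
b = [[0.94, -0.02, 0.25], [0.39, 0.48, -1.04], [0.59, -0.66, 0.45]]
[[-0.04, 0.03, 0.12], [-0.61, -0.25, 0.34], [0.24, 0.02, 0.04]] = b @[[-0.16, -0.04, 0.2], [-0.21, 0.12, -0.08], [0.43, 0.28, -0.29]]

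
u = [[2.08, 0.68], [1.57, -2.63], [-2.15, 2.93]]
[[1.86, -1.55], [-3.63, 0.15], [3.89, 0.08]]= u @ [[0.37,-0.61], [1.60,-0.42]]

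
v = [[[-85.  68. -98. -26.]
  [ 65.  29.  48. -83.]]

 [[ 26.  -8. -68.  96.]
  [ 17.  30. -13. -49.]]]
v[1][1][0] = 17.0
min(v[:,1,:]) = -83.0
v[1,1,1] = 30.0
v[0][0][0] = -85.0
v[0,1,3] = -83.0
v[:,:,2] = [[-98.0, 48.0], [-68.0, -13.0]]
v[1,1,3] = -49.0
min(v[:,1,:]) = -83.0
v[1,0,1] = -8.0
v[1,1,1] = 30.0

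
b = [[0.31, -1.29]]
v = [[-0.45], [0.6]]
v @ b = [[-0.14, 0.58], [0.19, -0.77]]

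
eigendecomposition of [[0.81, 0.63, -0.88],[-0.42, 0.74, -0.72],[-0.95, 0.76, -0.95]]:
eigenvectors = [[0.28, 0.89, 0.06], [0.46, -0.13, -0.83], [0.85, -0.44, -0.56]]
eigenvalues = [-0.85, 1.16, 0.29]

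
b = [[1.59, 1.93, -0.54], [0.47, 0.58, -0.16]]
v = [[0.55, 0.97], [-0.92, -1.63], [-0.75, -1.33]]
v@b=[[1.33, 1.62, -0.45], [-2.23, -2.72, 0.76], [-1.82, -2.22, 0.62]]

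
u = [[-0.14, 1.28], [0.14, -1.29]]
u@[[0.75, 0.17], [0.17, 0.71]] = [[0.11, 0.88], [-0.11, -0.89]]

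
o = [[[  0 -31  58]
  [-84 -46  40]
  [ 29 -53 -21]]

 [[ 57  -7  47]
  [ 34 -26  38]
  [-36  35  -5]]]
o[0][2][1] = -53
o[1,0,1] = -7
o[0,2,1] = -53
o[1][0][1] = -7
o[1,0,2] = 47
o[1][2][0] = -36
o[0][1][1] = -46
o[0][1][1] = -46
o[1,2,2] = -5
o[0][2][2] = -21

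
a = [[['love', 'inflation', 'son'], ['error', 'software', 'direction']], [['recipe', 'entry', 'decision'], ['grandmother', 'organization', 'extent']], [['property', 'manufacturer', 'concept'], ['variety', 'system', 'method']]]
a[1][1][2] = 'extent'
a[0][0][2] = 'son'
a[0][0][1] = 'inflation'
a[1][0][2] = 'decision'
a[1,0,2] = 'decision'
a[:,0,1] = ['inflation', 'entry', 'manufacturer']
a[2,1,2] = 'method'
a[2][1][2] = 'method'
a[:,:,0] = [['love', 'error'], ['recipe', 'grandmother'], ['property', 'variety']]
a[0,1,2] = 'direction'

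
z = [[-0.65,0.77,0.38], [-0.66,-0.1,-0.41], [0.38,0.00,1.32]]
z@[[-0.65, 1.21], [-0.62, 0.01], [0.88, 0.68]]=[[0.28, -0.52], [0.13, -1.08], [0.91, 1.36]]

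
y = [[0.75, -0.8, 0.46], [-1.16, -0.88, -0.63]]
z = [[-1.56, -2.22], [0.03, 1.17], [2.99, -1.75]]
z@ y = [[1.41, 3.2, 0.68], [-1.33, -1.05, -0.72], [4.27, -0.85, 2.48]]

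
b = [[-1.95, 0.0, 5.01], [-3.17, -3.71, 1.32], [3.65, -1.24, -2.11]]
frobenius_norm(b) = 8.59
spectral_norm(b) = 7.22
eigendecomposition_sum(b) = [[1.25+0.00j, -0.26+0.00j, (1.29+0j)], [(-0.41-0j), 0.08-0.00j, (-0.42-0j)], [(1.11+0j), (-0.23+0j), 1.14+0.00j]] + [[-1.60-1.01j,(0.13+1.65j),(1.86+1.75j)], [-1.38-3.73j,-1.90+2.92j,(0.87+5.3j)], [1.27+0.23j,-0.51-1.01j,(-1.63-0.63j)]] + [[(-1.6+1.01j),  (0.13-1.65j),  (1.86-1.75j)], [(-1.38+3.73j),  (-1.9-2.92j),  0.87-5.30j], [1.27-0.23j,  (-0.51+1.01j),  (-1.63+0.63j)]]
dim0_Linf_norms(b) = [3.65, 3.71, 5.01]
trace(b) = -7.77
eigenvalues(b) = [(2.48+0j), (-5.12+1.29j), (-5.12-1.29j)]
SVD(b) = [[-0.68, -0.41, -0.61], [-0.52, 0.86, 0.00], [0.52, 0.32, -0.79]] @ diag([7.222426485748004, 3.9782473410881076, 2.4042262271032513]) @ [[0.67,0.18,-0.72], [-0.19,-0.90,-0.40], [-0.71,0.41,-0.57]]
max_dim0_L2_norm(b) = 5.59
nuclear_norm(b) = 13.60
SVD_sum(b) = [[-3.31, -0.87, 3.53],[-2.52, -0.66, 2.68],[2.53, 0.66, -2.69]] + [[0.31, 1.46, 0.65], [-0.65, -3.05, -1.36], [-0.24, -1.13, -0.5]] + [[1.04, -0.59, 0.83], [-0.0, 0.00, -0.0], [1.36, -0.78, 1.09]]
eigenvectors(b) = [[-0.73+0.00j, (-0.33+0.25j), (-0.33-0.25j)], [(0.24+0j), (-0.87+0j), -0.87-0.00j], [-0.64+0.00j, 0.14-0.24j, (0.14+0.24j)]]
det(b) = 69.08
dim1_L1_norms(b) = [6.96, 8.2, 7.0]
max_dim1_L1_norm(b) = 8.2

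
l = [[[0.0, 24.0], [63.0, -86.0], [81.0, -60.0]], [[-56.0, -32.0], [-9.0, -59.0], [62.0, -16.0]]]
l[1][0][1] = -32.0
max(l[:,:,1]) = 24.0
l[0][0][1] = 24.0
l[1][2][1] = -16.0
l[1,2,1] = -16.0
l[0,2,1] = -60.0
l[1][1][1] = -59.0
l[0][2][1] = -60.0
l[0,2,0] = 81.0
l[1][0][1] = -32.0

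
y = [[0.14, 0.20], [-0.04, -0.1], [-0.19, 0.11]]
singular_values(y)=[0.27, 0.22]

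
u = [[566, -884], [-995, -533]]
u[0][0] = 566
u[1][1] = -533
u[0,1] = -884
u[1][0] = -995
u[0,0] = 566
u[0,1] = -884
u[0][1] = -884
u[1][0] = -995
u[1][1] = -533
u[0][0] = 566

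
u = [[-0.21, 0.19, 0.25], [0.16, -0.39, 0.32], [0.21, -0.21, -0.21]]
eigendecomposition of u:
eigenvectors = [[0.80+0.00j, (-0.63+0j), -0.63-0.00j], [0.54+0.00j, -0.12-0.50j, -0.12+0.50j], [(0.26+0j), 0.58-0.04j, 0.58+0.04j]]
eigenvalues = [(-0+0j), (-0.4+0.17j), (-0.4-0.17j)]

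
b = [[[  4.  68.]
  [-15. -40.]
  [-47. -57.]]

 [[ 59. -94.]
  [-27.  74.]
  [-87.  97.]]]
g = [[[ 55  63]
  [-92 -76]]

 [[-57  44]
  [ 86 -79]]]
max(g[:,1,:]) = 86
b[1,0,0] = 59.0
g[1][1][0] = 86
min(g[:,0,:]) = -57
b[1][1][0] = -27.0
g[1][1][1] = -79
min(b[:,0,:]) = -94.0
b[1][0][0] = 59.0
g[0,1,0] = -92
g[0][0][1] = 63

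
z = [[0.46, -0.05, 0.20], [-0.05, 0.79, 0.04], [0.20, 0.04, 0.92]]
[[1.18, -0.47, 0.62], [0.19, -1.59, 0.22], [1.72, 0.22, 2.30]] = z @ [[1.99, -1.54, 0.32], [0.29, -2.15, 0.18], [1.42, 0.67, 2.42]]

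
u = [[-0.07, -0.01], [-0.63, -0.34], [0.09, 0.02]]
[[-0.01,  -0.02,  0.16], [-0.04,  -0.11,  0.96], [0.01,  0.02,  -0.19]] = u@[[0.10, 0.3, -2.61], [-0.07, -0.23, 2.0]]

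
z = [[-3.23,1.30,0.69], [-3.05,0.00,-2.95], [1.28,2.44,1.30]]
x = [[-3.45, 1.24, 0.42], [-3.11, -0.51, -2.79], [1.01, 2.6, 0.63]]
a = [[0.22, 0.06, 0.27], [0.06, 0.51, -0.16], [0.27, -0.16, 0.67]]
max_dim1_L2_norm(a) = 0.74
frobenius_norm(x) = 6.29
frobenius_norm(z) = 6.32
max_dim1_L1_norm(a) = 1.1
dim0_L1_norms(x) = [7.57, 4.35, 3.84]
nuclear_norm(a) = 1.40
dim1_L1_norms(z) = [5.22, 6.0, 5.02]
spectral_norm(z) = 5.11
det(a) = 0.02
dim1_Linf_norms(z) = [3.23, 3.05, 2.44]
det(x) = -28.16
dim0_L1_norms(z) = [7.56, 3.74, 4.94]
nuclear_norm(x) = 10.05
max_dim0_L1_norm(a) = 1.1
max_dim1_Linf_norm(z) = 3.23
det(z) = -28.14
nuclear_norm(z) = 10.09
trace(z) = -1.93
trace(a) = 1.40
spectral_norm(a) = 0.84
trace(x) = -3.33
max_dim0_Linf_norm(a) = 0.67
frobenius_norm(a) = 0.98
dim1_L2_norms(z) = [3.55, 4.24, 3.05]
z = a + x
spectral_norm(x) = 5.12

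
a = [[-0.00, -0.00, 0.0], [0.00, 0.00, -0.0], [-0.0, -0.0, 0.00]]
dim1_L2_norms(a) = [0.0, 0.0, 0.0]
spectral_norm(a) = 0.00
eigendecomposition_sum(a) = [[-0.0, -0.00, -0.00],[-0.00, -0.00, -0.00],[-0.0, -0.0, -0.00]] + [[0.0, 0.0, 0.0], [0.0, 0.0, 0.0], [0.0, 0.0, 0.00]] + [[0.0, 0.00, 0.0],  [0.0, 0.0, 0.00],  [0.0, 0.0, 0.00]]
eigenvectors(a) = [[1.00, 0.0, 0.0],[0.0, 1.0, 0.0],[0.0, 0.0, 1.00]]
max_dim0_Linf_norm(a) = 0.0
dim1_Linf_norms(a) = [0.0, 0.0, 0.0]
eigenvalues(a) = [-0.0, 0.0, 0.0]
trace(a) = 0.00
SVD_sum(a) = [[-0.0, -0.00, -0.0], [-0.00, -0.00, -0.00], [-0.0, -0.0, -0.0]] + [[0.00,0.0,0.0], [0.00,0.00,0.00], [0.0,0.00,0.0]] + [[0.0, 0.00, 0.0], [0.00, 0.0, 0.00], [0.0, 0.0, 0.0]]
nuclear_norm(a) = 0.00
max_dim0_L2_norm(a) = 0.0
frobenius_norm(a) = 0.00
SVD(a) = [[1.00, 0.0, 0.0],[0.00, 1.00, 0.0],[0.00, 0.00, 1.0]] @ diag([-0.0, 0.0, 0.0]) @ [[1.00, 0.00, 0.0], [0.0, 1.00, 0.0], [0.0, 0.0, 1.0]]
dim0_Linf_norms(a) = [0.0, 0.0, 0.0]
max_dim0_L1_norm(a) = 0.0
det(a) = 0.00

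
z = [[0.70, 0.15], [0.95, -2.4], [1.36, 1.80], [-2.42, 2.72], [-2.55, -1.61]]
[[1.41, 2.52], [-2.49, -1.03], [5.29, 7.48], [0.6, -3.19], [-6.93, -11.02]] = z@[[1.65, 3.24],  [1.69, 1.71]]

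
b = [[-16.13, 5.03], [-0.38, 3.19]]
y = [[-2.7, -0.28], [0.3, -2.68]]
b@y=[[45.06, -8.96], [1.98, -8.44]]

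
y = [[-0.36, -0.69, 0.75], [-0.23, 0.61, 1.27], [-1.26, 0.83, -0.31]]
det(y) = 2.034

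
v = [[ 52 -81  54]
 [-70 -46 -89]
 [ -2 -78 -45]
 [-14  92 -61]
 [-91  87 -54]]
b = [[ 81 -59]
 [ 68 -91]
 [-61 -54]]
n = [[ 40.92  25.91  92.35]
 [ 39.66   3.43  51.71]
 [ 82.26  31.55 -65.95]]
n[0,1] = 25.91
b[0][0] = 81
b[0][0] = 81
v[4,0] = -91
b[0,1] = -59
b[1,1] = -91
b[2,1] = -54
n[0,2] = 92.35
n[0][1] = 25.91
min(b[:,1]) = -91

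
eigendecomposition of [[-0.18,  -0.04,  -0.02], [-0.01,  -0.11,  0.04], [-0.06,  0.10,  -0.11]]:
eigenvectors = [[(0.25+0j),(-0.32+0.14j),(-0.32-0.14j)], [(-0.48+0j),0.42+0.05j,0.42-0.05j], [(-0.84+0j),(-0.84+0j),-0.84-0.00j]]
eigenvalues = [(-0.03+0j), (-0.18+0j), (-0.18-0j)]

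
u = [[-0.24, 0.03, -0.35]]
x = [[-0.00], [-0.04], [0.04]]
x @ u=[[0.00, 0.00, 0.0], [0.01, -0.00, 0.01], [-0.01, 0.00, -0.01]]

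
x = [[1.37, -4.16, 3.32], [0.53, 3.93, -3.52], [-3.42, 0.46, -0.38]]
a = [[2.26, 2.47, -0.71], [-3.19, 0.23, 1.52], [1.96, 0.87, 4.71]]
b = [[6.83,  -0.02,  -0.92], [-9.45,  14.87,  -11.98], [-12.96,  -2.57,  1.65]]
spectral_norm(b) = 21.93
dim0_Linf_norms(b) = [12.96, 14.87, 11.98]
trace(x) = 4.92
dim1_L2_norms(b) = [6.89, 21.31, 13.31]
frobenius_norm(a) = 7.14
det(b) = -245.77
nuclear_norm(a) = 11.66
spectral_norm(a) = 5.24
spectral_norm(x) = 7.58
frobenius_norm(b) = 26.05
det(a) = 46.22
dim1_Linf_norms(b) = [6.83, 14.87, 12.96]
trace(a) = 7.20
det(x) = -5.31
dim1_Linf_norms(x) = [4.16, 3.93, 3.42]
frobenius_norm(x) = 8.39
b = a @ x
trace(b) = 23.35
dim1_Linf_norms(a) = [2.47, 3.19, 4.71]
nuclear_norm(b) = 36.77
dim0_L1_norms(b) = [29.24, 17.46, 14.55]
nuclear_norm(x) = 11.36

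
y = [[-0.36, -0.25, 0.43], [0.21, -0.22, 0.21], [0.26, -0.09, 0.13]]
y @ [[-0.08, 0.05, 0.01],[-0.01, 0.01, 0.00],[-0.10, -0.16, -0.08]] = [[-0.01, -0.09, -0.04], [-0.04, -0.03, -0.01], [-0.03, -0.01, -0.01]]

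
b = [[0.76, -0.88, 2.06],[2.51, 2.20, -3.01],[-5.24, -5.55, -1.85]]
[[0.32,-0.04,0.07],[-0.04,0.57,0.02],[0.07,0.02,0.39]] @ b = [[-0.22,-0.76,0.65], [1.30,1.18,-1.84], [-1.94,-2.18,-0.64]]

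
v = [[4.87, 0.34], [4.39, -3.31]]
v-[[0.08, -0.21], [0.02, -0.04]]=[[4.79, 0.55], [4.37, -3.27]]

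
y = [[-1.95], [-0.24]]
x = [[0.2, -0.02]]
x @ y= [[-0.39]]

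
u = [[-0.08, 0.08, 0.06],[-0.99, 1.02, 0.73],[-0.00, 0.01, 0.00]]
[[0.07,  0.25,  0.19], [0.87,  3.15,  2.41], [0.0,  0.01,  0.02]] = u @ [[-1.17, -2.56, 0.69], [0.21, 0.65, 1.99], [-0.69, -0.07, 1.46]]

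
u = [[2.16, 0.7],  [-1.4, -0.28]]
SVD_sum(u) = [[2.18, 0.63], [-1.37, -0.39]] + [[-0.02, 0.07], [-0.03, 0.11]]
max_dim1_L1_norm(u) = 2.86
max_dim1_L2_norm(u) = 2.27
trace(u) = 1.88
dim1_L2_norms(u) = [2.27, 1.43]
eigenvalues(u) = [1.65, 0.23]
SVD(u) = [[-0.85, 0.53],[0.53, 0.85]] @ diag([2.678502955864591, 0.14007824750706294]) @ [[-0.96, -0.28],[-0.28, 0.96]]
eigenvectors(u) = [[0.81, -0.34], [-0.59, 0.94]]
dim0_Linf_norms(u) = [2.16, 0.7]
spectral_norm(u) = 2.68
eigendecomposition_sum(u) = [[2.24,0.81], [-1.62,-0.59]] + [[-0.08, -0.11], [0.22, 0.31]]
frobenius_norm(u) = 2.68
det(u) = 0.38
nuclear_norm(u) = 2.82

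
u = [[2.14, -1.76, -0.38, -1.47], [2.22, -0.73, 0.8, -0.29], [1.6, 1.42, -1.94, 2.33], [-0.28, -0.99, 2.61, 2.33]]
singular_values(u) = [4.0, 3.88, 3.4, 0.78]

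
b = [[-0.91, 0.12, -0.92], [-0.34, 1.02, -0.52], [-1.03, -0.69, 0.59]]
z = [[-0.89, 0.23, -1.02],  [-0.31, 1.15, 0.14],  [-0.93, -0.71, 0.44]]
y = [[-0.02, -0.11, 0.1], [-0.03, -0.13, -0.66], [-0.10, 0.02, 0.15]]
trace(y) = 0.00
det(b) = -1.32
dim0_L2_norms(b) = [1.42, 1.24, 1.21]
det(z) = -1.85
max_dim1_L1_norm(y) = 0.82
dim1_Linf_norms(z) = [1.02, 1.15, 0.93]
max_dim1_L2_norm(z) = 1.37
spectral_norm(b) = 1.60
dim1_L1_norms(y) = [0.23, 0.82, 0.27]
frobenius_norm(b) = 2.24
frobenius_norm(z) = 2.21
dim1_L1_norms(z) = [2.14, 1.6, 2.08]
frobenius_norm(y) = 0.71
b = z + y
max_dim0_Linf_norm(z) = 1.15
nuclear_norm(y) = 0.92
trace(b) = 0.70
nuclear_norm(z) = 3.76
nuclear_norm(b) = 3.62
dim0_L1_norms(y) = [0.15, 0.26, 0.91]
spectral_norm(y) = 0.69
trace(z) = 0.70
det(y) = -0.01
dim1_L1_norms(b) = [1.95, 1.88, 2.31]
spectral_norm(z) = 1.46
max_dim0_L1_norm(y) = 0.91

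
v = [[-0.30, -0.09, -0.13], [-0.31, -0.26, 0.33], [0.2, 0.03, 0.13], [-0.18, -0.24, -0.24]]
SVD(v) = [[-0.49, -0.31, -0.51], [-0.67, 0.73, 0.09], [0.30, 0.31, 0.47], [-0.46, -0.52, 0.71]] @ diag([0.604191510370118, 0.4487283338008516, 0.16308127188916258]) @ [[0.83, 0.56, -0.01], [0.06, -0.06, 1.00], [0.56, -0.82, -0.08]]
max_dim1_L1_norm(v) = 0.9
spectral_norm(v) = 0.60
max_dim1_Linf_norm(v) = 0.33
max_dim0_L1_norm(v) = 0.99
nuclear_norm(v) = 1.22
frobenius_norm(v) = 0.77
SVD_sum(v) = [[-0.25, -0.17, 0.00], [-0.34, -0.23, 0.01], [0.15, 0.1, -0.0], [-0.23, -0.16, 0.00]] + [[-0.01, 0.01, -0.14],[0.02, -0.02, 0.33],[0.01, -0.01, 0.14],[-0.01, 0.01, -0.23]] + [[-0.05, 0.07, 0.01], [0.01, -0.01, -0.00], [0.04, -0.06, -0.01], [0.07, -0.1, -0.01]]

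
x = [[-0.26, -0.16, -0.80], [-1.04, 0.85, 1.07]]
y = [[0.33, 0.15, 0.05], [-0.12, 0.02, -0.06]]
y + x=[[0.07, -0.01, -0.75], [-1.16, 0.87, 1.01]]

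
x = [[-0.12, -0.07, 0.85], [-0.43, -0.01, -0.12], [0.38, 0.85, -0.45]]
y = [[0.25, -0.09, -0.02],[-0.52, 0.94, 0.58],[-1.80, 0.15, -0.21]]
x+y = [[0.13,  -0.16,  0.83], [-0.95,  0.93,  0.46], [-1.42,  1.0,  -0.66]]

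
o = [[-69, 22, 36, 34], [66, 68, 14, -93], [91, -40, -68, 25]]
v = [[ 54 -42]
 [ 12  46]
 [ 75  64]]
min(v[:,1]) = -42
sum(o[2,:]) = 8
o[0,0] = -69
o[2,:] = [91, -40, -68, 25]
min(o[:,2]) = -68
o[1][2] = 14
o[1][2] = 14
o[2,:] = [91, -40, -68, 25]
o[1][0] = 66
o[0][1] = 22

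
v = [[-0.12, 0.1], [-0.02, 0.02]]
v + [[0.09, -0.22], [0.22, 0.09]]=[[-0.03, -0.12], [0.2, 0.11]]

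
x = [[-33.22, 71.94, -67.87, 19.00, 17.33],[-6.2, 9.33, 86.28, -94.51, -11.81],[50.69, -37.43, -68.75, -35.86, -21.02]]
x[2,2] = -68.75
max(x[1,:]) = 86.28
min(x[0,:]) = -67.87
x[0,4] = 17.33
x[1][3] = -94.51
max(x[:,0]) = 50.69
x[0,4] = 17.33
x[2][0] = 50.69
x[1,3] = -94.51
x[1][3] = -94.51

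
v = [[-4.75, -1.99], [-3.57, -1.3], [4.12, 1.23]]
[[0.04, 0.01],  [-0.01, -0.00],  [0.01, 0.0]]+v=[[-4.71, -1.98], [-3.58, -1.30], [4.13, 1.23]]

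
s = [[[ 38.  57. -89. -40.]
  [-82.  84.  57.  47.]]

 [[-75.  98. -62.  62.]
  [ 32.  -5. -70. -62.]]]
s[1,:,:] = [[-75.0, 98.0, -62.0, 62.0], [32.0, -5.0, -70.0, -62.0]]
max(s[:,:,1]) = 98.0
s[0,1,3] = 47.0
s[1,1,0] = 32.0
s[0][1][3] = 47.0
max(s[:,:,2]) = 57.0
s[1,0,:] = [-75.0, 98.0, -62.0, 62.0]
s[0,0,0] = 38.0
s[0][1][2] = 57.0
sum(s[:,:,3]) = 7.0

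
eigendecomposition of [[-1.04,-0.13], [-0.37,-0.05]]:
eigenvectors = [[-0.94, 0.12], [-0.34, -0.99]]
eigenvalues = [-1.09, -0.0]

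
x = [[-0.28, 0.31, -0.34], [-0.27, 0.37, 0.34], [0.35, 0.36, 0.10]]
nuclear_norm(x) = 1.60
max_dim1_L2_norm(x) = 0.57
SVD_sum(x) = [[-0.11, 0.27, 0.07], [-0.18, 0.46, 0.12], [-0.08, 0.20, 0.05]] + [[-0.29, -0.05, -0.25], [0.05, 0.01, 0.04], [0.28, 0.05, 0.24]] + [[0.12, 0.09, -0.16], [-0.14, -0.1, 0.18], [0.15, 0.11, -0.20]]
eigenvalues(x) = [(-0.21+0.44j), (-0.21-0.44j), (0.61+0j)]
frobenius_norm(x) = 0.94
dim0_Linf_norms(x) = [0.35, 0.37, 0.34]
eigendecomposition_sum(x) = [[(-0.14+0.21j), 0.14+0.06j, -0.18-0.09j], [(-0.13-0.05j), -0.02+0.08j, 0.03-0.11j], [0.18+0.09j, (0.03-0.12j), (-0.05+0.15j)]] + [[-0.14-0.21j,0.14-0.06j,(-0.18+0.09j)], [-0.13+0.05j,(-0.02-0.08j),0.03+0.11j], [0.18-0.09j,0.03+0.12j,-0.05-0.15j]] + [[(-0+0j), 0.02-0.00j, (0.02-0j)], [(-0.01+0j), 0.40-0.00j, (0.28-0j)], [(-0.01+0j), (0.3-0j), (0.21-0j)]]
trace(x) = 0.19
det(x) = 0.15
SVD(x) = [[0.48, -0.72, 0.51], [0.81, 0.12, -0.58], [0.35, 0.69, 0.64]] @ diag([0.6334697824341909, 0.5446273318512137, 0.4239069522234888]) @ [[-0.36, 0.9, 0.23],[0.75, 0.13, 0.65],[0.56, 0.41, -0.72]]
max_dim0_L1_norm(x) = 1.04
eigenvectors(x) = [[0.71+0.00j, (0.71-0j), (0.05+0j)], [0.08+0.39j, (0.08-0.39j), 0.80+0.00j], [(-0.08-0.57j), -0.08+0.57j, 0.60+0.00j]]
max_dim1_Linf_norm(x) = 0.37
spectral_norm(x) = 0.63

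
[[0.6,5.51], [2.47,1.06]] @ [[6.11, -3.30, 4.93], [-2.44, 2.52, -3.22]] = [[-9.78,11.91,-14.78],[12.51,-5.48,8.76]]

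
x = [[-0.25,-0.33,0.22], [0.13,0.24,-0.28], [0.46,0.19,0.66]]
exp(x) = [[0.82, -0.31, 0.34], [0.05, 1.22, -0.43], [0.6, 0.2, 1.98]]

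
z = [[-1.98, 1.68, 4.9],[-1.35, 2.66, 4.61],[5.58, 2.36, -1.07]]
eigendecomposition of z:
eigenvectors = [[0.56,0.45,0.5], [0.42,-0.75,0.62], [-0.71,0.48,0.6]]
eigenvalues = [-6.9, 0.49, 6.02]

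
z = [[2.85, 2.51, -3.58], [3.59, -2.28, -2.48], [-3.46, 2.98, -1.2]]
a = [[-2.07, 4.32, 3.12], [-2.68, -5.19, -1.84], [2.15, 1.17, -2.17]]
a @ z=[[-1.19, -5.75, -7.05], [-19.90, -0.38, 24.67], [17.84, -3.74, -7.99]]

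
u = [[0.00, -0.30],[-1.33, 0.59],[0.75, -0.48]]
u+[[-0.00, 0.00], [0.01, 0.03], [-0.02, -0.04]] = [[0.0, -0.3], [-1.32, 0.62], [0.73, -0.52]]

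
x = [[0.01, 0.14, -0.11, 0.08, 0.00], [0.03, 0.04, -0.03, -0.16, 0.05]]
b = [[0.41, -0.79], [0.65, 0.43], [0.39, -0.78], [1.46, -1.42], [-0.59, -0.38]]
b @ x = [[-0.02, 0.03, -0.02, 0.16, -0.04], [0.02, 0.11, -0.08, -0.02, 0.02], [-0.02, 0.02, -0.02, 0.16, -0.04], [-0.03, 0.15, -0.12, 0.34, -0.07], [-0.02, -0.1, 0.08, 0.01, -0.02]]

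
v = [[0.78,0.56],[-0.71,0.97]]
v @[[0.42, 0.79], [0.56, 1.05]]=[[0.64, 1.2],[0.25, 0.46]]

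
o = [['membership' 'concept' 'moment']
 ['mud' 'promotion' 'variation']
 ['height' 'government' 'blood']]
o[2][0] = 'height'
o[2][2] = 'blood'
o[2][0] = 'height'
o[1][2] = 'variation'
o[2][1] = 'government'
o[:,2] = ['moment', 'variation', 'blood']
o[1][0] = 'mud'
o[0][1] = 'concept'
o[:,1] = ['concept', 'promotion', 'government']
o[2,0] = 'height'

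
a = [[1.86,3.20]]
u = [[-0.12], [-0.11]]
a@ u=[[-0.58]]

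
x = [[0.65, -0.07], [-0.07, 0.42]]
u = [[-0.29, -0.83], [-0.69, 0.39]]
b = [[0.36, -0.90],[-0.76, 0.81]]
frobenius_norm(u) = 1.18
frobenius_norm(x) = 0.78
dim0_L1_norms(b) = [1.12, 1.71]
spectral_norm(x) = 0.67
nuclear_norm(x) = 1.07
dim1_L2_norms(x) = [0.65, 0.43]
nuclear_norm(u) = 1.67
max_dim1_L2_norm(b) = 1.11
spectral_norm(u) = 0.92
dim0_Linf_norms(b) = [0.76, 0.9]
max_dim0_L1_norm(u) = 1.22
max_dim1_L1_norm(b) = 1.57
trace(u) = 0.10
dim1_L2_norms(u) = [0.88, 0.79]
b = x + u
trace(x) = 1.07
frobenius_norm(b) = 1.47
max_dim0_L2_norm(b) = 1.21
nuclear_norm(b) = 1.72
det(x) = 0.27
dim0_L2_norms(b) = [0.84, 1.21]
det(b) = -0.39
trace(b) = 1.17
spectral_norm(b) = 1.45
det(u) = -0.69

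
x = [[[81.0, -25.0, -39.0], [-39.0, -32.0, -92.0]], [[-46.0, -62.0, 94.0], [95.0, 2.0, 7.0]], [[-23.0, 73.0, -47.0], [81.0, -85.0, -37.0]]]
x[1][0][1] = -62.0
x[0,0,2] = -39.0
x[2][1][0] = 81.0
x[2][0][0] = -23.0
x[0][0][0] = 81.0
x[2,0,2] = -47.0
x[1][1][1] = 2.0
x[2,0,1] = 73.0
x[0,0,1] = -25.0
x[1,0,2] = 94.0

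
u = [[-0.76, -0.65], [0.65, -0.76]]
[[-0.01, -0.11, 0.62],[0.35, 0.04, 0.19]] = u @[[0.23, 0.11, -0.35], [-0.26, 0.04, -0.55]]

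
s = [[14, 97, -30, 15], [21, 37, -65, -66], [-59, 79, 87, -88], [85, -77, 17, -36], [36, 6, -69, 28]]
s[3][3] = -36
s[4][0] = 36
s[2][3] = -88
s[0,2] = -30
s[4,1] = 6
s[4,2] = -69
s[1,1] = 37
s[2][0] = -59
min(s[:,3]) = -88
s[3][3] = -36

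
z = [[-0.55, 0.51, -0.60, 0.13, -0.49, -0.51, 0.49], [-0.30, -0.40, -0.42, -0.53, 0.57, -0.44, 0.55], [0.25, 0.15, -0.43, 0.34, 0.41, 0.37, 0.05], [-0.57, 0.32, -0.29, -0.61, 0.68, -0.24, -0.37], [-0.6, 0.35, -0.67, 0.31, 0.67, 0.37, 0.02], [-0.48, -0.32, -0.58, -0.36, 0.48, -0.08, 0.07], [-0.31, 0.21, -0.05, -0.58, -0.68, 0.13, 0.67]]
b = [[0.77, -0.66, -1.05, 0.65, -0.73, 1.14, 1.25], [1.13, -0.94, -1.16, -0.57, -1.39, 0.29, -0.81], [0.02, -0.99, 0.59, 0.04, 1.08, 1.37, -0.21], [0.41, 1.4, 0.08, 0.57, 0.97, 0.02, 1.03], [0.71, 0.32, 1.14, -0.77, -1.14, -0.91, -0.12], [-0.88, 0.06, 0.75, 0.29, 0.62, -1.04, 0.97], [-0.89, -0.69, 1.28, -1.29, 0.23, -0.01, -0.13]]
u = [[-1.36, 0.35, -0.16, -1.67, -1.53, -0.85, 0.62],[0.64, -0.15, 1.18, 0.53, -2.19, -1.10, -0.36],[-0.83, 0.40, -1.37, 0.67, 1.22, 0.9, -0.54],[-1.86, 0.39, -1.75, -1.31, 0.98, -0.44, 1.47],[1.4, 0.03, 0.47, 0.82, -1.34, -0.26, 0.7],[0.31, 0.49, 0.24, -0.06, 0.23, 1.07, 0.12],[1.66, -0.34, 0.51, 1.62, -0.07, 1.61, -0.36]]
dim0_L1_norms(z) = [3.06, 2.26, 3.04, 2.86, 3.98, 2.14, 2.22]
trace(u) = -4.82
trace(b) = -1.32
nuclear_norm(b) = 13.41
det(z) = 0.23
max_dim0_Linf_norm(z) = 0.68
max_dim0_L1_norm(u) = 8.06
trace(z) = -0.73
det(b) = 19.51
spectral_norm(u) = 5.14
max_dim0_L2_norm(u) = 3.38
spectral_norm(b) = 3.62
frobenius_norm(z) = 3.08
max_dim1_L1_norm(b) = 6.29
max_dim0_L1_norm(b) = 6.16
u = b @ z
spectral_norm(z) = 1.99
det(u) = 4.53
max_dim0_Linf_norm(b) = 1.4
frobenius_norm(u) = 7.02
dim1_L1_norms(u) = [6.54, 6.15, 5.93, 8.2, 5.02, 2.52, 6.17]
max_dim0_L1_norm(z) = 3.98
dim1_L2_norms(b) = [2.44, 2.55, 2.1, 2.11, 2.15, 1.96, 2.15]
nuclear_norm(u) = 14.01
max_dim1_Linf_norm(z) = 0.68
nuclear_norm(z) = 7.03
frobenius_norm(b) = 5.87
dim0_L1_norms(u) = [8.06, 2.15, 5.68, 6.68, 7.56, 6.23, 4.17]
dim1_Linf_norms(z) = [0.6, 0.57, 0.43, 0.68, 0.67, 0.58, 0.68]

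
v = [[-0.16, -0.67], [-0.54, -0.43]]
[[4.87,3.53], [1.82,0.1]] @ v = [[-2.69, -4.78], [-0.35, -1.26]]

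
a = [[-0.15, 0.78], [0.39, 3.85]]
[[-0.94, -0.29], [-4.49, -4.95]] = a @ [[0.14, -3.12], [-1.18, -0.97]]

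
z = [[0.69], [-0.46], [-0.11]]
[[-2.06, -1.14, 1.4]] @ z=[[-1.05]]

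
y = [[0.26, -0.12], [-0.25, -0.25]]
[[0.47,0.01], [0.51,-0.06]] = y @ [[0.60, 0.1], [-2.64, 0.14]]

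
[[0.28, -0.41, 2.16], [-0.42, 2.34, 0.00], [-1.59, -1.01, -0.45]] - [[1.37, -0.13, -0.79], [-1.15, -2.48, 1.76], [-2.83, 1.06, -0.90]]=[[-1.09, -0.28, 2.95], [0.73, 4.82, -1.76], [1.24, -2.07, 0.45]]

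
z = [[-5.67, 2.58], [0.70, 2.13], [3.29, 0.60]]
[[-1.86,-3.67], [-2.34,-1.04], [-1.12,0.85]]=z@[[-0.15,0.37], [-1.05,-0.61]]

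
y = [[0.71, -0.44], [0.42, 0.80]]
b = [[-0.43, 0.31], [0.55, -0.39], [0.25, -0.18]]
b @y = [[-0.18, 0.44], [0.23, -0.55], [0.10, -0.25]]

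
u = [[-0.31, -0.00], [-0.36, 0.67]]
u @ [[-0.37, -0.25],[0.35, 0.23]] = [[0.11,0.08], [0.37,0.24]]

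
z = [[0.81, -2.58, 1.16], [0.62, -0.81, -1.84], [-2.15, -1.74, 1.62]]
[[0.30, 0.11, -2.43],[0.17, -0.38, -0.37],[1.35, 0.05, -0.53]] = z @ [[-0.46, 0.07, -0.49], [-0.31, 0.07, 0.67], [-0.11, 0.20, -0.26]]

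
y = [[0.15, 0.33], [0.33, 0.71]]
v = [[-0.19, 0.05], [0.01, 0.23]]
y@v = [[-0.03, 0.08], [-0.06, 0.18]]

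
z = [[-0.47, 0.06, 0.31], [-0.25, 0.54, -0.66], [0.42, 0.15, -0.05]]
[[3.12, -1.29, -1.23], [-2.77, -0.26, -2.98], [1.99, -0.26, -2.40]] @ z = [[-1.66, -0.69, 1.88], [0.12, -0.75, -0.54], [-1.88, -0.38, 0.91]]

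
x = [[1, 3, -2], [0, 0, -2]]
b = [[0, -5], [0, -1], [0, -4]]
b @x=[[0, 0, 10], [0, 0, 2], [0, 0, 8]]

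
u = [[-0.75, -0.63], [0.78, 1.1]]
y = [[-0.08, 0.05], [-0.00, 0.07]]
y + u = [[-0.83, -0.58],[0.78, 1.17]]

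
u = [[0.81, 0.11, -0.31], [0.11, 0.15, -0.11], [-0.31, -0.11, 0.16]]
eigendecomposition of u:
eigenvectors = [[-0.91, -0.32, 0.27], [-0.17, 0.88, 0.45], [0.38, -0.36, 0.85]]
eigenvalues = [0.96, 0.16, 0.01]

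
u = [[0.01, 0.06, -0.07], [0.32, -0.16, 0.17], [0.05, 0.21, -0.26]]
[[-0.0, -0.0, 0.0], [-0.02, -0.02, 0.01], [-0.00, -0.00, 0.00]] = u @ [[-0.05, -0.05, 0.04], [-0.03, -0.03, 0.02], [-0.03, -0.03, 0.02]]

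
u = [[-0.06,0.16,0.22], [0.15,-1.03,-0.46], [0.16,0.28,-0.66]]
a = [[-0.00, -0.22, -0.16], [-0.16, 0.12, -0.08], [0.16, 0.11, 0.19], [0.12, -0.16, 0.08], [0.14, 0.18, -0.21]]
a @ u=[[-0.06, 0.18, 0.21],  [0.01, -0.17, -0.04],  [0.04, -0.03, -0.14],  [-0.02, 0.21, 0.05],  [-0.02, -0.22, 0.09]]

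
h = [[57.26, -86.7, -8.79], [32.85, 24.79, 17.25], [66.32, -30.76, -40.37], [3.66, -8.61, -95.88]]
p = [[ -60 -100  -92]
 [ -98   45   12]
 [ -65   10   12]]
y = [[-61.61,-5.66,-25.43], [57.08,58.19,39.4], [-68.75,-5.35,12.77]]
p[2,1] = 10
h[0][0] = 57.26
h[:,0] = [57.26, 32.85, 66.32, 3.66]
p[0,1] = -100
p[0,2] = -92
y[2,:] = [-68.75, -5.35, 12.77]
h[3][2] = -95.88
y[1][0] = 57.08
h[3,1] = -8.61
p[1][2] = 12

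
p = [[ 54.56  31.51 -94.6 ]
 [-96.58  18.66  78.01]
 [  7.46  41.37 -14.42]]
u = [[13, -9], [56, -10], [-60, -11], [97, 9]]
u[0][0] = 13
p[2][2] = -14.42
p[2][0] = 7.46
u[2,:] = [-60, -11]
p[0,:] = [54.56, 31.51, -94.6]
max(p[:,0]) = 54.56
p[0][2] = -94.6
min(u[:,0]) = -60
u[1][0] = 56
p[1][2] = 78.01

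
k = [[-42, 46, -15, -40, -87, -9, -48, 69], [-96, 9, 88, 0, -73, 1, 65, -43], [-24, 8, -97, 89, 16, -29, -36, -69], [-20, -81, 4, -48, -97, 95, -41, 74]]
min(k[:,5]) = -29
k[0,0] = -42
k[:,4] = [-87, -73, 16, -97]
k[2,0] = -24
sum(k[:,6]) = -60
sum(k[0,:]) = -126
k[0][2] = -15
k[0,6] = -48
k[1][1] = 9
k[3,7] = 74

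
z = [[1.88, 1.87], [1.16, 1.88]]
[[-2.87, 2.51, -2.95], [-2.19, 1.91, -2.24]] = z @ [[-0.96, 0.85, -0.99], [-0.57, 0.49, -0.58]]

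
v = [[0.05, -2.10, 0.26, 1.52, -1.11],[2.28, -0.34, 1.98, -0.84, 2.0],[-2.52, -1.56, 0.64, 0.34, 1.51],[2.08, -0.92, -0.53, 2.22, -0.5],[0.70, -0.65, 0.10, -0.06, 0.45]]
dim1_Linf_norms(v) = [2.1, 2.28, 2.52, 2.22, 0.7]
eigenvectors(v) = [[0.07+0.46j, 0.07-0.46j, (-0.4+0j), (-0.2-0j), -0.20+0.00j], [(0.71+0j), (0.71-0j), (0.03+0j), (0.42+0.15j), (0.42-0.15j)], [(-0.19+0.4j), (-0.19-0.4j), 0.21+0.00j, (0.56+0j), (0.56-0j)], [0.21-0.03j, (0.21+0.03j), -0.89+0.00j, 0.37+0.38j, (0.37-0.38j)], [0.16+0.10j, (0.16-0.1j), -0.08+0.00j, -0.09+0.41j, -0.09-0.41j]]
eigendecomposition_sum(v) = [[-0.40+0.95j, -0.92+0.08j, (0.41+0.54j), (0.23-0.32j), 0.11+0.27j], [(1.34+0.8j), -0.08+1.41j, (0.9-0.5j), -0.43-0.42j, (0.44-0.11j)], [-0.82+0.54j, (-0.77-0.43j), 0.04+0.65j, 0.36-0.13j, -0.06+0.28j], [(0.43+0.19j), (0.03+0.42j), (0.25-0.18j), (-0.15-0.11j), (0.13-0.05j)], [0.18+0.37j, (-0.22+0.3j), 0.27+0.02j, (-0.03-0.16j), 0.11+0.04j]] + [[(-0.4-0.95j), (-0.92-0.08j), 0.41-0.54j, (0.23+0.32j), 0.11-0.27j], [(1.34-0.8j), (-0.08-1.41j), 0.90+0.50j, -0.43+0.42j, (0.44+0.11j)], [(-0.82-0.54j), (-0.77+0.43j), (0.04-0.65j), 0.36+0.13j, -0.06-0.28j], [(0.43-0.19j), (0.03-0.42j), (0.25+0.18j), -0.15+0.11j, 0.13+0.05j], [(0.18-0.37j), -0.22-0.30j, (0.27-0.02j), (-0.03+0.16j), 0.11-0.04j]] + [[(0.65-0j), -0.31-0.00j, -0.44+0.00j, 1.13+0.00j, -0.92-0.00j], [-0.04+0.00j, (0.02+0j), 0.03-0.00j, (-0.07-0j), (0.06+0j)], [-0.34+0.00j, (0.16+0j), 0.23-0.00j, (-0.58-0j), (0.48+0j)], [1.47-0.00j, -0.71-0.00j, (-0.98+0j), 2.53+0.00j, (-2.07-0j)], [0.13-0.00j, (-0.06-0j), -0.09+0.00j, 0.22+0.00j, -0.18-0.00j]] + [[0.10+0.03j, (0.03-0.04j), -0.06-0.07j, (-0.04-0.04j), (-0.21+0.14j)], [-0.18-0.13j, (-0.1+0.06j), 0.07+0.20j, (0.05+0.12j), (0.53-0.15j)], [(-0.27-0.08j), (-0.09+0.12j), 0.17+0.21j, 0.11+0.12j, (0.57-0.4j)], [(-0.13-0.24j), -0.14+0.02j, (-0.02+0.25j), -0.01+0.15j, 0.66+0.12j], [0.10-0.18j, (-0.07-0.08j), (-0.18+0.09j), (-0.11+0.06j), (0.2+0.49j)]] + [[0.10-0.03j,0.03+0.04j,-0.06+0.07j,(-0.04+0.04j),-0.21-0.14j], [-0.18+0.13j,(-0.1-0.06j),0.07-0.20j,(0.05-0.12j),(0.53+0.15j)], [(-0.27+0.08j),-0.09-0.12j,0.17-0.21j,0.11-0.12j,(0.57+0.4j)], [-0.13+0.24j,-0.14-0.02j,(-0.02-0.25j),(-0.01-0.15j),(0.66-0.12j)], [(0.1+0.18j),-0.07+0.08j,(-0.18-0.09j),(-0.11-0.06j),0.20-0.49j]]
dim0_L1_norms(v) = [7.63, 5.57, 3.51, 4.98, 5.57]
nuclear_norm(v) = 13.03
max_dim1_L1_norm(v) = 7.44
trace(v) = 3.02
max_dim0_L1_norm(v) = 7.63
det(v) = 29.23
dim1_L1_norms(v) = [5.04, 7.44, 6.57, 6.25, 1.96]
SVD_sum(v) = [[0.78, -0.09, 0.06, 0.23, -0.06],[1.85, -0.22, 0.15, 0.55, -0.15],[-2.06, 0.25, -0.17, -0.62, 0.17],[2.55, -0.3, 0.21, 0.76, -0.21],[0.65, -0.08, 0.05, 0.20, -0.05]] + [[-0.53, -0.79, -0.8, 1.35, -1.20], [0.67, 0.99, 1.01, -1.70, 1.52], [-0.08, -0.11, -0.12, 0.19, -0.17], [-0.40, -0.6, -0.61, 1.02, -0.91], [0.06, 0.09, 0.09, -0.16, 0.14]] + [[-0.20, -1.00, 0.60, 0.30, 0.67], [-0.23, -1.11, 0.68, 0.33, 0.75], [-0.37, -1.83, 1.11, 0.55, 1.24], [-0.05, -0.26, 0.16, 0.08, 0.17], [-0.09, -0.44, 0.26, 0.13, 0.3]] + [[0.01,  -0.24,  0.37,  -0.37,  -0.52], [0.0,  -0.05,  0.07,  -0.08,  -0.10], [-0.01,  0.13,  -0.20,  0.20,  0.28], [-0.01,  0.21,  -0.33,  0.33,  0.45], [-0.0,  0.0,  -0.01,  0.01,  0.01]] + [[-0.00,0.02,0.02,0.02,-0.0], [-0.02,0.05,0.07,0.05,-0.01], [-0.0,0.01,0.02,0.01,-0.0], [-0.01,0.03,0.04,0.03,-0.01], [0.07,-0.23,-0.31,-0.23,0.06]]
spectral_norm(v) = 4.12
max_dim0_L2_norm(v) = 4.05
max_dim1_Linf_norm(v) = 2.52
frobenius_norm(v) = 6.73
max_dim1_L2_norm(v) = 3.73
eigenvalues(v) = [(-0.48+2.93j), (-0.48-2.93j), (3.25+0j), (0.36+0.94j), (0.36-0.94j)]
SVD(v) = [[-0.20, 0.56, -0.41, -0.69, 0.07], [-0.47, -0.71, -0.46, -0.14, 0.21], [0.53, 0.08, -0.76, 0.37, 0.05], [-0.65, 0.42, -0.11, 0.61, 0.11], [-0.17, -0.07, -0.18, 0.01, -0.97]] @ diag([4.1238508946709365, 3.921056259676455, 3.382373647492, 1.1250380742888266, 0.4749836282715029]) @ [[-0.95,0.11,-0.08,-0.28,0.08], [-0.24,-0.36,-0.36,0.62,-0.55], [0.15,0.72,-0.43,-0.21,-0.48], [-0.01,0.31,-0.48,0.48,0.67], [-0.16,0.50,0.67,0.51,-0.13]]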